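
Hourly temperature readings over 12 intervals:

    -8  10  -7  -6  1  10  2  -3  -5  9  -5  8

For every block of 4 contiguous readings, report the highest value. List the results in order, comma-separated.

Sliding a size-4 window across the 12 values:
[-8, 10, -7, -6] → max 10
[10, -7, -6, 1] → max 10
[-7, -6, 1, 10] → max 10
[-6, 1, 10, 2] → max 10
[1, 10, 2, -3] → max 10
[10, 2, -3, -5] → max 10
[2, -3, -5, 9] → max 9
[-3, -5, 9, -5] → max 9
[-5, 9, -5, 8] → max 9

10, 10, 10, 10, 10, 10, 9, 9, 9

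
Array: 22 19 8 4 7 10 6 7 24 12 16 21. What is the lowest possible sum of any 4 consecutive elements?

27

22 19 8 4 → sum 53
19 8 4 7 → sum 38
8 4 7 10 → sum 29
4 7 10 6 → sum 27
7 10 6 7 → sum 30
10 6 7 24 → sum 47
6 7 24 12 → sum 49
7 24 12 16 → sum 59
24 12 16 21 → sum 73
Lowest of these is 27.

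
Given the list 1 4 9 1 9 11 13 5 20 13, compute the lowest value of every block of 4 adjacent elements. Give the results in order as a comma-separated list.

1 4 9 1 → min 1
4 9 1 9 → min 1
9 1 9 11 → min 1
1 9 11 13 → min 1
9 11 13 5 → min 5
11 13 5 20 → min 5
13 5 20 13 → min 5

1, 1, 1, 1, 5, 5, 5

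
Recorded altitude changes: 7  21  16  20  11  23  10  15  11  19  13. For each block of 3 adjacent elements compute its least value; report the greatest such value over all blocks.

(7, 21, 16) → min 7
(21, 16, 20) → min 16
(16, 20, 11) → min 11
(20, 11, 23) → min 11
(11, 23, 10) → min 10
(23, 10, 15) → min 10
(10, 15, 11) → min 10
(15, 11, 19) → min 11
(11, 19, 13) → min 11
Greatest of these is 16.

16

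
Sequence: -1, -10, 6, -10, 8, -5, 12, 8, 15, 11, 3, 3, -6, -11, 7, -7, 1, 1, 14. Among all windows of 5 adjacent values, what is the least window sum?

-16

Window sums for each of the 15 positions:
-1 -10 6 -10 8 → sum -7
-10 6 -10 8 -5 → sum -11
6 -10 8 -5 12 → sum 11
-10 8 -5 12 8 → sum 13
8 -5 12 8 15 → sum 38
-5 12 8 15 11 → sum 41
12 8 15 11 3 → sum 49
8 15 11 3 3 → sum 40
15 11 3 3 -6 → sum 26
11 3 3 -6 -11 → sum 0
3 3 -6 -11 7 → sum -4
3 -6 -11 7 -7 → sum -14
-6 -11 7 -7 1 → sum -16
-11 7 -7 1 1 → sum -9
7 -7 1 1 14 → sum 16
Least of these is -16.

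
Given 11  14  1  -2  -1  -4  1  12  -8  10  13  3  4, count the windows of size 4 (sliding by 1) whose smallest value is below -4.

4

[11, 14, 1, -2] → min -2
[14, 1, -2, -1] → min -2
[1, -2, -1, -4] → min -4
[-2, -1, -4, 1] → min -4
[-1, -4, 1, 12] → min -4
[-4, 1, 12, -8] → min -8  < -4 ✓
[1, 12, -8, 10] → min -8  < -4 ✓
[12, -8, 10, 13] → min -8  < -4 ✓
[-8, 10, 13, 3] → min -8  < -4 ✓
[10, 13, 3, 4] → min 3
4 windows satisfy the condition.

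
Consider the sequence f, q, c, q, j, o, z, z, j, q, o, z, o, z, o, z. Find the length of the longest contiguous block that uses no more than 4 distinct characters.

13

add f: window [f] (1 distinct), len 1
add q: window [f, q] (2 distinct), len 2
add c: window [f, q, c] (3 distinct), len 3
add q: window [f, q, c, q] (3 distinct), len 4
add j: window [f, q, c, q, j] (4 distinct), len 5
add o: window [q, c, q, j, o] (4 distinct), len 5
add z: window [q, j, o, z] (4 distinct), len 4
add z: window [q, j, o, z, z] (4 distinct), len 5
add j: window [q, j, o, z, z, j] (4 distinct), len 6
add q: window [q, j, o, z, z, j, q] (4 distinct), len 7
add o: window [q, j, o, z, z, j, q, o] (4 distinct), len 8
add z: window [q, j, o, z, z, j, q, o, z] (4 distinct), len 9
add o: window [q, j, o, z, z, j, q, o, z, o] (4 distinct), len 10
add z: window [q, j, o, z, z, j, q, o, z, o, z] (4 distinct), len 11
add o: window [q, j, o, z, z, j, q, o, z, o, z, o] (4 distinct), len 12
add z: window [q, j, o, z, z, j, q, o, z, o, z, o, z] (4 distinct), len 13
Longest length with ≤4 distinct: 13.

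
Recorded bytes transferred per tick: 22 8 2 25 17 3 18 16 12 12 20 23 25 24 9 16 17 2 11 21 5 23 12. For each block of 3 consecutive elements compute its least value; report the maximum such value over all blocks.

Each size-3 window and its min:
22 8 2 → min 2
8 2 25 → min 2
2 25 17 → min 2
25 17 3 → min 3
17 3 18 → min 3
3 18 16 → min 3
18 16 12 → min 12
16 12 12 → min 12
12 12 20 → min 12
12 20 23 → min 12
20 23 25 → min 20
23 25 24 → min 23
25 24 9 → min 9
24 9 16 → min 9
9 16 17 → min 9
16 17 2 → min 2
17 2 11 → min 2
2 11 21 → min 2
11 21 5 → min 5
21 5 23 → min 5
5 23 12 → min 5
Maximum of these is 23.

23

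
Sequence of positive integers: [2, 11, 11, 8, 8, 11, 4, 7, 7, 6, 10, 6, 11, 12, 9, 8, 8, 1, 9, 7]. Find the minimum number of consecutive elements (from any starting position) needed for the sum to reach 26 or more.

Extend right; whenever the sum reaches 26, record the length and shrink from the left:
add 2: running sum 2 < 26
add 11: running sum 13 < 26
add 11: running sum 24 < 26
end 3: [11, 11, 8] sum 30, len 3
end 4: [11, 8, 8] sum 27, len 3
end 5: [8, 8, 11] sum 27, len 3
end 6: [8, 8, 11, 4] sum 31, len 4
end 7: [8, 11, 4, 7] sum 30, len 4
end 8: [11, 4, 7, 7] sum 29, len 4
end 9: [11, 4, 7, 7, 6] sum 35, len 5
end 10: [7, 7, 6, 10] sum 30, len 4
end 11: [7, 6, 10, 6] sum 29, len 4
end 12: [10, 6, 11] sum 27, len 3
end 13: [6, 11, 12] sum 29, len 3
end 14: [11, 12, 9] sum 32, len 3
end 15: [12, 9, 8] sum 29, len 3
end 16: [12, 9, 8, 8] sum 37, len 4
end 17: [9, 8, 8, 1] sum 26, len 4
end 18: [8, 8, 1, 9] sum 26, len 4
end 19: [8, 8, 1, 9, 7] sum 33, len 5
Shortest qualifying length: 3.

3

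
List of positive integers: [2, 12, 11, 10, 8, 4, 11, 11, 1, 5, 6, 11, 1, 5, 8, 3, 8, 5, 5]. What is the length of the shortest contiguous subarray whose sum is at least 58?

add 2: running sum 2 < 58
add 12: running sum 14 < 58
add 11: running sum 25 < 58
add 10: running sum 35 < 58
add 8: running sum 43 < 58
add 4: running sum 47 < 58
end 6: [2, 12, 11, 10, 8, 4, 11] sum 58, len 7
end 7: [12, 11, 10, 8, 4, 11, 11] sum 67, len 7
end 8: [12, 11, 10, 8, 4, 11, 11, 1] sum 68, len 8
end 9: [11, 10, 8, 4, 11, 11, 1, 5] sum 61, len 8
end 10: [11, 10, 8, 4, 11, 11, 1, 5, 6] sum 67, len 9
end 11: [10, 8, 4, 11, 11, 1, 5, 6, 11] sum 67, len 9
end 12: [8, 4, 11, 11, 1, 5, 6, 11, 1] sum 58, len 9
end 13: [8, 4, 11, 11, 1, 5, 6, 11, 1, 5] sum 63, len 10
end 14: [11, 11, 1, 5, 6, 11, 1, 5, 8] sum 59, len 9
end 15: [11, 11, 1, 5, 6, 11, 1, 5, 8, 3] sum 62, len 10
end 16: [11, 1, 5, 6, 11, 1, 5, 8, 3, 8] sum 59, len 10
end 17: [11, 1, 5, 6, 11, 1, 5, 8, 3, 8, 5] sum 64, len 11
end 18: [1, 5, 6, 11, 1, 5, 8, 3, 8, 5, 5] sum 58, len 11
Shortest qualifying length: 7.

7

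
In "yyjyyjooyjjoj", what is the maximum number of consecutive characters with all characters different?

add y: [y] len 1
add y (repeat y, move left end past it): [y] len 1
add j: [y, j] len 2
add y (repeat y, move left end past it): [j, y] len 2
add y (repeat y, move left end past it): [y] len 1
add j: [y, j] len 2
add o: [y, j, o] len 3
add o (repeat o, move left end past it): [o] len 1
add y: [o, y] len 2
add j: [o, y, j] len 3
add j (repeat j, move left end past it): [j] len 1
add o: [j, o] len 2
add j (repeat j, move left end past it): [o, j] len 2
Longest all-distinct length: 3.

3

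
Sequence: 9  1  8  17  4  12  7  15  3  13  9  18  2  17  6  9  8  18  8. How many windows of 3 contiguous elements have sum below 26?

9 1 8 → sum 18  < 26 ✓
1 8 17 → sum 26
8 17 4 → sum 29
17 4 12 → sum 33
4 12 7 → sum 23  < 26 ✓
12 7 15 → sum 34
7 15 3 → sum 25  < 26 ✓
15 3 13 → sum 31
3 13 9 → sum 25  < 26 ✓
13 9 18 → sum 40
9 18 2 → sum 29
18 2 17 → sum 37
2 17 6 → sum 25  < 26 ✓
17 6 9 → sum 32
6 9 8 → sum 23  < 26 ✓
9 8 18 → sum 35
8 18 8 → sum 34
6 windows satisfy the condition.

6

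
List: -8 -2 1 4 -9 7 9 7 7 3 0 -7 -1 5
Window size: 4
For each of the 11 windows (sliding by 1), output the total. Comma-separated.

-5, -6, 3, 11, 14, 30, 26, 17, 3, -5, -3

Sliding a size-4 window across the 14 values:
[-8, -2, 1, 4] → sum -5
[-2, 1, 4, -9] → sum -6
[1, 4, -9, 7] → sum 3
[4, -9, 7, 9] → sum 11
[-9, 7, 9, 7] → sum 14
[7, 9, 7, 7] → sum 30
[9, 7, 7, 3] → sum 26
[7, 7, 3, 0] → sum 17
[7, 3, 0, -7] → sum 3
[3, 0, -7, -1] → sum -5
[0, -7, -1, 5] → sum -3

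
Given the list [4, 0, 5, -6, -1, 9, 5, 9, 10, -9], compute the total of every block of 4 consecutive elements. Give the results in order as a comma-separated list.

(4, 0, 5, -6) → sum 3
(0, 5, -6, -1) → sum -2
(5, -6, -1, 9) → sum 7
(-6, -1, 9, 5) → sum 7
(-1, 9, 5, 9) → sum 22
(9, 5, 9, 10) → sum 33
(5, 9, 10, -9) → sum 15

3, -2, 7, 7, 22, 33, 15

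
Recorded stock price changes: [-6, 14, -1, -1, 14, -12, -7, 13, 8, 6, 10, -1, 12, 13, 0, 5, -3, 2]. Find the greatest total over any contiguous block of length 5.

40

(-6, 14, -1, -1, 14) → sum 20
(14, -1, -1, 14, -12) → sum 14
(-1, -1, 14, -12, -7) → sum -7
(-1, 14, -12, -7, 13) → sum 7
(14, -12, -7, 13, 8) → sum 16
(-12, -7, 13, 8, 6) → sum 8
(-7, 13, 8, 6, 10) → sum 30
(13, 8, 6, 10, -1) → sum 36
(8, 6, 10, -1, 12) → sum 35
(6, 10, -1, 12, 13) → sum 40
(10, -1, 12, 13, 0) → sum 34
(-1, 12, 13, 0, 5) → sum 29
(12, 13, 0, 5, -3) → sum 27
(13, 0, 5, -3, 2) → sum 17
Greatest of these is 40.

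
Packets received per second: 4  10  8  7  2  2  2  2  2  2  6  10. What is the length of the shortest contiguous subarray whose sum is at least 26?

4

add 4: running sum 4 < 26
add 10: running sum 14 < 26
add 8: running sum 22 < 26
add 7: shortest ending here [4, 10, 8, 7] sum 29, len 4
add 2: shortest ending here [10, 8, 7, 2] sum 27, len 4
add 2: shortest ending here [10, 8, 7, 2, 2] sum 29, len 5
add 2: shortest ending here [10, 8, 7, 2, 2, 2] sum 31, len 6
add 2: shortest ending here [10, 8, 7, 2, 2, 2, 2] sum 33, len 7
add 2: shortest ending here [10, 8, 7, 2, 2, 2, 2, 2] sum 35, len 8
add 2: shortest ending here [8, 7, 2, 2, 2, 2, 2, 2] sum 27, len 8
add 6: shortest ending here [8, 7, 2, 2, 2, 2, 2, 2, 6] sum 33, len 9
add 10: shortest ending here [2, 2, 2, 2, 2, 6, 10] sum 26, len 7
Shortest qualifying length: 4.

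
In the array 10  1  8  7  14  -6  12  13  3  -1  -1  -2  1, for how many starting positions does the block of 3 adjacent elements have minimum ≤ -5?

(10, 1, 8) → min 1
(1, 8, 7) → min 1
(8, 7, 14) → min 7
(7, 14, -6) → min -6  ≤ -5 ✓
(14, -6, 12) → min -6  ≤ -5 ✓
(-6, 12, 13) → min -6  ≤ -5 ✓
(12, 13, 3) → min 3
(13, 3, -1) → min -1
(3, -1, -1) → min -1
(-1, -1, -2) → min -2
(-1, -2, 1) → min -2
3 windows satisfy the condition.

3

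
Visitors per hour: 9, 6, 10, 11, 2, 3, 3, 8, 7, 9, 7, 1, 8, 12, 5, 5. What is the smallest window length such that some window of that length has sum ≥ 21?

add 9: running sum 9 < 21
add 6: running sum 15 < 21
add 10: shortest ending here [9, 6, 10] sum 25, len 3
add 11: shortest ending here [10, 11] sum 21, len 2
add 2: shortest ending here [10, 11, 2] sum 23, len 3
add 3: shortest ending here [10, 11, 2, 3] sum 26, len 4
add 3: shortest ending here [10, 11, 2, 3, 3] sum 29, len 5
add 8: shortest ending here [11, 2, 3, 3, 8] sum 27, len 5
add 7: shortest ending here [3, 3, 8, 7] sum 21, len 4
add 9: shortest ending here [8, 7, 9] sum 24, len 3
add 7: shortest ending here [7, 9, 7] sum 23, len 3
add 1: shortest ending here [7, 9, 7, 1] sum 24, len 4
add 8: shortest ending here [9, 7, 1, 8] sum 25, len 4
add 12: shortest ending here [1, 8, 12] sum 21, len 3
add 5: shortest ending here [8, 12, 5] sum 25, len 3
add 5: shortest ending here [12, 5, 5] sum 22, len 3
Shortest qualifying length: 2.

2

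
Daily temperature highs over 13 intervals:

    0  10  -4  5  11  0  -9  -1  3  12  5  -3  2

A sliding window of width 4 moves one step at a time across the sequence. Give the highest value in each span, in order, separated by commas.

10, 11, 11, 11, 11, 3, 12, 12, 12, 12

[0, 10, -4, 5] → max 10
[10, -4, 5, 11] → max 11
[-4, 5, 11, 0] → max 11
[5, 11, 0, -9] → max 11
[11, 0, -9, -1] → max 11
[0, -9, -1, 3] → max 3
[-9, -1, 3, 12] → max 12
[-1, 3, 12, 5] → max 12
[3, 12, 5, -3] → max 12
[12, 5, -3, 2] → max 12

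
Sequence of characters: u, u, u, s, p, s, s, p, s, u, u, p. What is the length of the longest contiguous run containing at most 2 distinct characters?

[u] 1 distinct, len 1
[u, u] 1 distinct, len 2
[u, u, u] 1 distinct, len 3
[u, u, u, s] 2 distinct, len 4
[s, p] 2 distinct, len 2
[s, p, s] 2 distinct, len 3
[s, p, s, s] 2 distinct, len 4
[s, p, s, s, p] 2 distinct, len 5
[s, p, s, s, p, s] 2 distinct, len 6
[s, u] 2 distinct, len 2
[s, u, u] 2 distinct, len 3
[u, u, p] 2 distinct, len 3
Longest length with ≤2 distinct: 6.

6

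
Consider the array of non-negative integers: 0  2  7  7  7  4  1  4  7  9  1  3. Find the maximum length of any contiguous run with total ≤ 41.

Extend to the right; shrink from the left whenever the sum exceeds 41:
[0] sum 0 len 1
[0, 2] sum 2 len 2
[0, 2, 7] sum 9 len 3
[0, 2, 7, 7] sum 16 len 4
[0, 2, 7, 7, 7] sum 23 len 5
[0, 2, 7, 7, 7, 4] sum 27 len 6
[0, 2, 7, 7, 7, 4, 1] sum 28 len 7
[0, 2, 7, 7, 7, 4, 1, 4] sum 32 len 8
[0, 2, 7, 7, 7, 4, 1, 4, 7] sum 39 len 9
[7, 7, 4, 1, 4, 7, 9] sum 39 len 7
[7, 7, 4, 1, 4, 7, 9, 1] sum 40 len 8
[7, 4, 1, 4, 7, 9, 1, 3] sum 36 len 8
Longest length seen: 9.

9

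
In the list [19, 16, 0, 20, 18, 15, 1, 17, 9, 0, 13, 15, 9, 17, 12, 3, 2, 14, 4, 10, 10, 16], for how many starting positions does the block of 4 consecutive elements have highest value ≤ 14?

4

(19, 16, 0, 20) → max 20
(16, 0, 20, 18) → max 20
(0, 20, 18, 15) → max 20
(20, 18, 15, 1) → max 20
(18, 15, 1, 17) → max 18
(15, 1, 17, 9) → max 17
(1, 17, 9, 0) → max 17
(17, 9, 0, 13) → max 17
(9, 0, 13, 15) → max 15
(0, 13, 15, 9) → max 15
(13, 15, 9, 17) → max 17
(15, 9, 17, 12) → max 17
(9, 17, 12, 3) → max 17
(17, 12, 3, 2) → max 17
(12, 3, 2, 14) → max 14  ≤ 14 ✓
(3, 2, 14, 4) → max 14  ≤ 14 ✓
(2, 14, 4, 10) → max 14  ≤ 14 ✓
(14, 4, 10, 10) → max 14  ≤ 14 ✓
(4, 10, 10, 16) → max 16
4 windows satisfy the condition.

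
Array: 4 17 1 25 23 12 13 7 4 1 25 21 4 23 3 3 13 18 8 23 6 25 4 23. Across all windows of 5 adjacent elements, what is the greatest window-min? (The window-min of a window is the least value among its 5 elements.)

Each size-5 window and its min:
4 17 1 25 23 → min 1
17 1 25 23 12 → min 1
1 25 23 12 13 → min 1
25 23 12 13 7 → min 7
23 12 13 7 4 → min 4
12 13 7 4 1 → min 1
13 7 4 1 25 → min 1
7 4 1 25 21 → min 1
4 1 25 21 4 → min 1
1 25 21 4 23 → min 1
25 21 4 23 3 → min 3
21 4 23 3 3 → min 3
4 23 3 3 13 → min 3
23 3 3 13 18 → min 3
3 3 13 18 8 → min 3
3 13 18 8 23 → min 3
13 18 8 23 6 → min 6
18 8 23 6 25 → min 6
8 23 6 25 4 → min 4
23 6 25 4 23 → min 4
Greatest of these is 7.

7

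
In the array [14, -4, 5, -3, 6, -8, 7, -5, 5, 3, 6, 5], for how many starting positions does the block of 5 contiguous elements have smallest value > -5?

[14, -4, 5, -3, 6] → min -4  > -5 ✓
[-4, 5, -3, 6, -8] → min -8
[5, -3, 6, -8, 7] → min -8
[-3, 6, -8, 7, -5] → min -8
[6, -8, 7, -5, 5] → min -8
[-8, 7, -5, 5, 3] → min -8
[7, -5, 5, 3, 6] → min -5
[-5, 5, 3, 6, 5] → min -5
1 window satisfy the condition.

1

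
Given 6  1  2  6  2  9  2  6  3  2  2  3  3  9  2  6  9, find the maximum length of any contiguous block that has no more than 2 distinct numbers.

5

[6] 1 distinct, len 1
[6, 1] 2 distinct, len 2
[1, 2] 2 distinct, len 2
[2, 6] 2 distinct, len 2
[2, 6, 2] 2 distinct, len 3
[2, 9] 2 distinct, len 2
[2, 9, 2] 2 distinct, len 3
[2, 6] 2 distinct, len 2
[6, 3] 2 distinct, len 2
[3, 2] 2 distinct, len 2
[3, 2, 2] 2 distinct, len 3
[3, 2, 2, 3] 2 distinct, len 4
[3, 2, 2, 3, 3] 2 distinct, len 5
[3, 3, 9] 2 distinct, len 3
[9, 2] 2 distinct, len 2
[2, 6] 2 distinct, len 2
[6, 9] 2 distinct, len 2
Longest length with ≤2 distinct: 5.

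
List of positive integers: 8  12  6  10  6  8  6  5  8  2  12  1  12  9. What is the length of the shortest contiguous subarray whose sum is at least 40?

5

add 8: running sum 8 < 40
add 12: running sum 20 < 40
add 6: running sum 26 < 40
add 10: running sum 36 < 40
add 6: shortest ending here [8, 12, 6, 10, 6] sum 42, len 5
add 8: shortest ending here [12, 6, 10, 6, 8] sum 42, len 5
add 6: shortest ending here [12, 6, 10, 6, 8, 6] sum 48, len 6
add 5: shortest ending here [6, 10, 6, 8, 6, 5] sum 41, len 6
add 8: shortest ending here [10, 6, 8, 6, 5, 8] sum 43, len 6
add 2: shortest ending here [10, 6, 8, 6, 5, 8, 2] sum 45, len 7
add 12: shortest ending here [8, 6, 5, 8, 2, 12] sum 41, len 6
add 1: shortest ending here [8, 6, 5, 8, 2, 12, 1] sum 42, len 7
add 12: shortest ending here [5, 8, 2, 12, 1, 12] sum 40, len 6
add 9: shortest ending here [8, 2, 12, 1, 12, 9] sum 44, len 6
Shortest qualifying length: 5.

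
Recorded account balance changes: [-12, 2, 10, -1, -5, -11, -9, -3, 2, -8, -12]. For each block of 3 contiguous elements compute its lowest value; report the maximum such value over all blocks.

(-12, 2, 10) → min -12
(2, 10, -1) → min -1
(10, -1, -5) → min -5
(-1, -5, -11) → min -11
(-5, -11, -9) → min -11
(-11, -9, -3) → min -11
(-9, -3, 2) → min -9
(-3, 2, -8) → min -8
(2, -8, -12) → min -12
Maximum of these is -1.

-1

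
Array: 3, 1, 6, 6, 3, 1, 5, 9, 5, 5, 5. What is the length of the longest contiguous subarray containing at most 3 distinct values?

[3] 1 distinct, len 1
[3, 1] 2 distinct, len 2
[3, 1, 6] 3 distinct, len 3
[3, 1, 6, 6] 3 distinct, len 4
[3, 1, 6, 6, 3] 3 distinct, len 5
[3, 1, 6, 6, 3, 1] 3 distinct, len 6
[3, 1, 5] 3 distinct, len 3
[1, 5, 9] 3 distinct, len 3
[1, 5, 9, 5] 3 distinct, len 4
[1, 5, 9, 5, 5] 3 distinct, len 5
[1, 5, 9, 5, 5, 5] 3 distinct, len 6
Longest length with ≤3 distinct: 6.

6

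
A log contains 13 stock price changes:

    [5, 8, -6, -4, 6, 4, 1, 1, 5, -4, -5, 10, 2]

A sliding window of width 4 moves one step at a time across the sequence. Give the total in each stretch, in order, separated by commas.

3, 4, 0, 7, 12, 11, 3, -3, 6, 3

Sliding a size-4 window across the 13 values:
[5, 8, -6, -4] → sum 3
[8, -6, -4, 6] → sum 4
[-6, -4, 6, 4] → sum 0
[-4, 6, 4, 1] → sum 7
[6, 4, 1, 1] → sum 12
[4, 1, 1, 5] → sum 11
[1, 1, 5, -4] → sum 3
[1, 5, -4, -5] → sum -3
[5, -4, -5, 10] → sum 6
[-4, -5, 10, 2] → sum 3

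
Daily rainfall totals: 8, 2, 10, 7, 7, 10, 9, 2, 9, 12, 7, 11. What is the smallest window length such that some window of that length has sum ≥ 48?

6

add 8: running sum 8 < 48
add 2: running sum 10 < 48
add 10: running sum 20 < 48
add 7: running sum 27 < 48
add 7: running sum 34 < 48
add 10: running sum 44 < 48
end 6: [8, 2, 10, 7, 7, 10, 9] sum 53, len 7
end 7: [8, 2, 10, 7, 7, 10, 9, 2] sum 55, len 8
end 8: [10, 7, 7, 10, 9, 2, 9] sum 54, len 7
end 9: [7, 10, 9, 2, 9, 12] sum 49, len 6
end 10: [10, 9, 2, 9, 12, 7] sum 49, len 6
end 11: [9, 2, 9, 12, 7, 11] sum 50, len 6
Shortest qualifying length: 6.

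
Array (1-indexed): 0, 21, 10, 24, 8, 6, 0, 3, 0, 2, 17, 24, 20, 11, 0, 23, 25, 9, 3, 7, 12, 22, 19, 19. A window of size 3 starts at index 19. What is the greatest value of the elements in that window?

12

Elements at indices 19..21: 3, 7, 12
max(3, 7, 12) = 12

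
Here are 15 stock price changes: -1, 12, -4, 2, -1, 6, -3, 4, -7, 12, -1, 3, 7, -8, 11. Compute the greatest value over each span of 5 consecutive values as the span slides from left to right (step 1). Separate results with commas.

[-1, 12, -4, 2, -1] → max 12
[12, -4, 2, -1, 6] → max 12
[-4, 2, -1, 6, -3] → max 6
[2, -1, 6, -3, 4] → max 6
[-1, 6, -3, 4, -7] → max 6
[6, -3, 4, -7, 12] → max 12
[-3, 4, -7, 12, -1] → max 12
[4, -7, 12, -1, 3] → max 12
[-7, 12, -1, 3, 7] → max 12
[12, -1, 3, 7, -8] → max 12
[-1, 3, 7, -8, 11] → max 11

12, 12, 6, 6, 6, 12, 12, 12, 12, 12, 11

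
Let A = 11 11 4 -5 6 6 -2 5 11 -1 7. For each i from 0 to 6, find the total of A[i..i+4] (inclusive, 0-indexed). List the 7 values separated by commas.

11 11 4 -5 6 → sum 27
11 4 -5 6 6 → sum 22
4 -5 6 6 -2 → sum 9
-5 6 6 -2 5 → sum 10
6 6 -2 5 11 → sum 26
6 -2 5 11 -1 → sum 19
-2 5 11 -1 7 → sum 20

27, 22, 9, 10, 26, 19, 20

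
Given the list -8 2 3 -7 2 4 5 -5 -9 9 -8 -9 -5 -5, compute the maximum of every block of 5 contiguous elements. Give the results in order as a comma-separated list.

3, 4, 5, 5, 5, 9, 9, 9, 9, 9

Sliding a size-5 window across the 14 values:
-8 2 3 -7 2 → max 3
2 3 -7 2 4 → max 4
3 -7 2 4 5 → max 5
-7 2 4 5 -5 → max 5
2 4 5 -5 -9 → max 5
4 5 -5 -9 9 → max 9
5 -5 -9 9 -8 → max 9
-5 -9 9 -8 -9 → max 9
-9 9 -8 -9 -5 → max 9
9 -8 -9 -5 -5 → max 9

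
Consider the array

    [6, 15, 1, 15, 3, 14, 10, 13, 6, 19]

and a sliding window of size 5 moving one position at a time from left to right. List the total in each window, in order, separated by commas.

[6, 15, 1, 15, 3] → sum 40
[15, 1, 15, 3, 14] → sum 48
[1, 15, 3, 14, 10] → sum 43
[15, 3, 14, 10, 13] → sum 55
[3, 14, 10, 13, 6] → sum 46
[14, 10, 13, 6, 19] → sum 62

40, 48, 43, 55, 46, 62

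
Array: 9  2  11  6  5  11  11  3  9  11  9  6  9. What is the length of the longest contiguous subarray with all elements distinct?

add 9: [9] len 1
add 2: [9, 2] len 2
add 11: [9, 2, 11] len 3
add 6: [9, 2, 11, 6] len 4
add 5: [9, 2, 11, 6, 5] len 5
add 11 (repeat 11, move left end past it): [6, 5, 11] len 3
add 11 (repeat 11, move left end past it): [11] len 1
add 3: [11, 3] len 2
add 9: [11, 3, 9] len 3
add 11 (repeat 11, move left end past it): [3, 9, 11] len 3
add 9 (repeat 9, move left end past it): [11, 9] len 2
add 6: [11, 9, 6] len 3
add 9 (repeat 9, move left end past it): [6, 9] len 2
Longest all-distinct length: 5.

5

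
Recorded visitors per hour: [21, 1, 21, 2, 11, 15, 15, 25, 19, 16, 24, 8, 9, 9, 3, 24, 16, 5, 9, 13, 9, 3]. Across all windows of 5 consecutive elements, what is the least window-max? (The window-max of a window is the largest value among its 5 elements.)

13

Window maxs for each of the 18 positions:
(21, 1, 21, 2, 11) → max 21
(1, 21, 2, 11, 15) → max 21
(21, 2, 11, 15, 15) → max 21
(2, 11, 15, 15, 25) → max 25
(11, 15, 15, 25, 19) → max 25
(15, 15, 25, 19, 16) → max 25
(15, 25, 19, 16, 24) → max 25
(25, 19, 16, 24, 8) → max 25
(19, 16, 24, 8, 9) → max 24
(16, 24, 8, 9, 9) → max 24
(24, 8, 9, 9, 3) → max 24
(8, 9, 9, 3, 24) → max 24
(9, 9, 3, 24, 16) → max 24
(9, 3, 24, 16, 5) → max 24
(3, 24, 16, 5, 9) → max 24
(24, 16, 5, 9, 13) → max 24
(16, 5, 9, 13, 9) → max 16
(5, 9, 13, 9, 3) → max 13
Least of these is 13.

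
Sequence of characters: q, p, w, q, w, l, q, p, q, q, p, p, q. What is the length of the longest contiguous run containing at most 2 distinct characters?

Extend right; when distinct count exceeds 2, shrink from the left:
[q] 1 distinct, len 1
[q, p] 2 distinct, len 2
[p, w] 2 distinct, len 2
[w, q] 2 distinct, len 2
[w, q, w] 2 distinct, len 3
[w, l] 2 distinct, len 2
[l, q] 2 distinct, len 2
[q, p] 2 distinct, len 2
[q, p, q] 2 distinct, len 3
[q, p, q, q] 2 distinct, len 4
[q, p, q, q, p] 2 distinct, len 5
[q, p, q, q, p, p] 2 distinct, len 6
[q, p, q, q, p, p, q] 2 distinct, len 7
Longest length with ≤2 distinct: 7.

7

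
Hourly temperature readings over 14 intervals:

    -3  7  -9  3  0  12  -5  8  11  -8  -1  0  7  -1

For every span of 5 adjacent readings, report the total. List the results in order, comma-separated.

Sliding a size-5 window across the 14 values:
-3 7 -9 3 0 → sum -2
7 -9 3 0 12 → sum 13
-9 3 0 12 -5 → sum 1
3 0 12 -5 8 → sum 18
0 12 -5 8 11 → sum 26
12 -5 8 11 -8 → sum 18
-5 8 11 -8 -1 → sum 5
8 11 -8 -1 0 → sum 10
11 -8 -1 0 7 → sum 9
-8 -1 0 7 -1 → sum -3

-2, 13, 1, 18, 26, 18, 5, 10, 9, -3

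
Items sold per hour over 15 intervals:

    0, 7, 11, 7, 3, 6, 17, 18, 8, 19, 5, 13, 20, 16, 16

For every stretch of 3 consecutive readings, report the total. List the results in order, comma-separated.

18, 25, 21, 16, 26, 41, 43, 45, 32, 37, 38, 49, 52

Sliding a size-3 window across the 15 values:
(0, 7, 11) → sum 18
(7, 11, 7) → sum 25
(11, 7, 3) → sum 21
(7, 3, 6) → sum 16
(3, 6, 17) → sum 26
(6, 17, 18) → sum 41
(17, 18, 8) → sum 43
(18, 8, 19) → sum 45
(8, 19, 5) → sum 32
(19, 5, 13) → sum 37
(5, 13, 20) → sum 38
(13, 20, 16) → sum 49
(20, 16, 16) → sum 52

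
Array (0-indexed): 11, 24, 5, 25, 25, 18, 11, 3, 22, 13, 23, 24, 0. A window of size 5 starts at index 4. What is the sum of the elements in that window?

79

Elements at indices 4..8: 25, 18, 11, 3, 22
sum(25, 18, 11, 3, 22) = 79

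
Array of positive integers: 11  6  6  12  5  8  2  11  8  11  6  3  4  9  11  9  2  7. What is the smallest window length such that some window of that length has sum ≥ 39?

5

Extend right; whenever the sum reaches 39, record the length and shrink from the left:
add 11: running sum 11 < 39
add 6: running sum 17 < 39
add 6: running sum 23 < 39
add 12: running sum 35 < 39
end 4: [11, 6, 6, 12, 5] sum 40, len 5
end 5: [11, 6, 6, 12, 5, 8] sum 48, len 6
end 6: [6, 6, 12, 5, 8, 2] sum 39, len 6
end 7: [6, 12, 5, 8, 2, 11] sum 44, len 6
end 8: [12, 5, 8, 2, 11, 8] sum 46, len 6
end 9: [8, 2, 11, 8, 11] sum 40, len 5
end 10: [8, 2, 11, 8, 11, 6] sum 46, len 6
end 11: [11, 8, 11, 6, 3] sum 39, len 5
end 12: [11, 8, 11, 6, 3, 4] sum 43, len 6
end 13: [8, 11, 6, 3, 4, 9] sum 41, len 6
end 14: [11, 6, 3, 4, 9, 11] sum 44, len 6
end 15: [6, 3, 4, 9, 11, 9] sum 42, len 6
end 16: [6, 3, 4, 9, 11, 9, 2] sum 44, len 7
end 17: [4, 9, 11, 9, 2, 7] sum 42, len 6
Shortest qualifying length: 5.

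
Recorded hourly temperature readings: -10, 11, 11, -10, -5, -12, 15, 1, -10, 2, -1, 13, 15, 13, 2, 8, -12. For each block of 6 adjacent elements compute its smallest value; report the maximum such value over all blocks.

-1

[-10, 11, 11, -10, -5, -12] → min -12
[11, 11, -10, -5, -12, 15] → min -12
[11, -10, -5, -12, 15, 1] → min -12
[-10, -5, -12, 15, 1, -10] → min -12
[-5, -12, 15, 1, -10, 2] → min -12
[-12, 15, 1, -10, 2, -1] → min -12
[15, 1, -10, 2, -1, 13] → min -10
[1, -10, 2, -1, 13, 15] → min -10
[-10, 2, -1, 13, 15, 13] → min -10
[2, -1, 13, 15, 13, 2] → min -1
[-1, 13, 15, 13, 2, 8] → min -1
[13, 15, 13, 2, 8, -12] → min -12
Maximum of these is -1.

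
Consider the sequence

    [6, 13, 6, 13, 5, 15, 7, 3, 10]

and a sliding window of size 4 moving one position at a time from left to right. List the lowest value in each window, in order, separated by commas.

6, 5, 5, 5, 3, 3

6 13 6 13 → min 6
13 6 13 5 → min 5
6 13 5 15 → min 5
13 5 15 7 → min 5
5 15 7 3 → min 3
15 7 3 10 → min 3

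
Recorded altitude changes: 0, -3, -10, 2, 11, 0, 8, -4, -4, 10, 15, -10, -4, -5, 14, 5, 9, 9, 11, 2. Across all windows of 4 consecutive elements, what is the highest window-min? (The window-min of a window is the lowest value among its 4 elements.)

Window mins for each of the 17 positions:
[0, -3, -10, 2] → min -10
[-3, -10, 2, 11] → min -10
[-10, 2, 11, 0] → min -10
[2, 11, 0, 8] → min 0
[11, 0, 8, -4] → min -4
[0, 8, -4, -4] → min -4
[8, -4, -4, 10] → min -4
[-4, -4, 10, 15] → min -4
[-4, 10, 15, -10] → min -10
[10, 15, -10, -4] → min -10
[15, -10, -4, -5] → min -10
[-10, -4, -5, 14] → min -10
[-4, -5, 14, 5] → min -5
[-5, 14, 5, 9] → min -5
[14, 5, 9, 9] → min 5
[5, 9, 9, 11] → min 5
[9, 9, 11, 2] → min 2
Highest of these is 5.

5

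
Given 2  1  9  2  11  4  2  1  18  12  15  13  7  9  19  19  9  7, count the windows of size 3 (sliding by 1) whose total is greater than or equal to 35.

(2, 1, 9) → sum 12
(1, 9, 2) → sum 12
(9, 2, 11) → sum 22
(2, 11, 4) → sum 17
(11, 4, 2) → sum 17
(4, 2, 1) → sum 7
(2, 1, 18) → sum 21
(1, 18, 12) → sum 31
(18, 12, 15) → sum 45  ≥ 35 ✓
(12, 15, 13) → sum 40  ≥ 35 ✓
(15, 13, 7) → sum 35  ≥ 35 ✓
(13, 7, 9) → sum 29
(7, 9, 19) → sum 35  ≥ 35 ✓
(9, 19, 19) → sum 47  ≥ 35 ✓
(19, 19, 9) → sum 47  ≥ 35 ✓
(19, 9, 7) → sum 35  ≥ 35 ✓
7 windows satisfy the condition.

7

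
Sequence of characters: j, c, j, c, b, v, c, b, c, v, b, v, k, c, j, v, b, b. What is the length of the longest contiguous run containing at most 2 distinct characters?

4

add j: window [j] (1 distinct), len 1
add c: window [j, c] (2 distinct), len 2
add j: window [j, c, j] (2 distinct), len 3
add c: window [j, c, j, c] (2 distinct), len 4
add b: window [c, b] (2 distinct), len 2
add v: window [b, v] (2 distinct), len 2
add c: window [v, c] (2 distinct), len 2
add b: window [c, b] (2 distinct), len 2
add c: window [c, b, c] (2 distinct), len 3
add v: window [c, v] (2 distinct), len 2
add b: window [v, b] (2 distinct), len 2
add v: window [v, b, v] (2 distinct), len 3
add k: window [v, k] (2 distinct), len 2
add c: window [k, c] (2 distinct), len 2
add j: window [c, j] (2 distinct), len 2
add v: window [j, v] (2 distinct), len 2
add b: window [v, b] (2 distinct), len 2
add b: window [v, b, b] (2 distinct), len 3
Longest length with ≤2 distinct: 4.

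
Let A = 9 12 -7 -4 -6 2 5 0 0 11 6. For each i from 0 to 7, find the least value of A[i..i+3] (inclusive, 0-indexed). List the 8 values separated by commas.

-7, -7, -7, -6, -6, 0, 0, 0

9 12 -7 -4 → min -7
12 -7 -4 -6 → min -7
-7 -4 -6 2 → min -7
-4 -6 2 5 → min -6
-6 2 5 0 → min -6
2 5 0 0 → min 0
5 0 0 11 → min 0
0 0 11 6 → min 0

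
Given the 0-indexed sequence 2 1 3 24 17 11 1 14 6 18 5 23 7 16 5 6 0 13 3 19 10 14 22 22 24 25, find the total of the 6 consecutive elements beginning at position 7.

73

Elements at indices 7..12: 14, 6, 18, 5, 23, 7
sum(14, 6, 18, 5, 23, 7) = 73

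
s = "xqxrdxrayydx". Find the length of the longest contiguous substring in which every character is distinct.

5

[x] len 1
[x, q] len 2
[q, x] len 2
[q, x, r] len 3
[q, x, r, d] len 4
[r, d, x] len 3
[d, x, r] len 3
[d, x, r, a] len 4
[d, x, r, a, y] len 5
[y] len 1
[y, d] len 2
[y, d, x] len 3
Longest all-distinct length: 5.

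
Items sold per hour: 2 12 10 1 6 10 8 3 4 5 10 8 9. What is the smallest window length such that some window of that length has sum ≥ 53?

add 2: running sum 2 < 53
add 12: running sum 14 < 53
add 10: running sum 24 < 53
add 1: running sum 25 < 53
add 6: running sum 31 < 53
add 10: running sum 41 < 53
add 8: running sum 49 < 53
add 3: running sum 52 < 53
end 8: [12, 10, 1, 6, 10, 8, 3, 4] sum 54, len 8
end 9: [12, 10, 1, 6, 10, 8, 3, 4, 5] sum 59, len 9
end 10: [10, 1, 6, 10, 8, 3, 4, 5, 10] sum 57, len 9
end 11: [6, 10, 8, 3, 4, 5, 10, 8] sum 54, len 8
end 12: [10, 8, 3, 4, 5, 10, 8, 9] sum 57, len 8
Shortest qualifying length: 8.

8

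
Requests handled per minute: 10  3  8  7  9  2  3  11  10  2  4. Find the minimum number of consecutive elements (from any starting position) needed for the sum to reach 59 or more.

9

add 10: running sum 10 < 59
add 3: running sum 13 < 59
add 8: running sum 21 < 59
add 7: running sum 28 < 59
add 9: running sum 37 < 59
add 2: running sum 39 < 59
add 3: running sum 42 < 59
add 11: running sum 53 < 59
end 8: [10, 3, 8, 7, 9, 2, 3, 11, 10] sum 63, len 9
end 9: [10, 3, 8, 7, 9, 2, 3, 11, 10, 2] sum 65, len 10
end 10: [3, 8, 7, 9, 2, 3, 11, 10, 2, 4] sum 59, len 10
Shortest qualifying length: 9.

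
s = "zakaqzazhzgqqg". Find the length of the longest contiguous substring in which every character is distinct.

4

add z: [z] len 1
add a: [z, a] len 2
add k: [z, a, k] len 3
add a (repeat a, move left end past it): [k, a] len 2
add q: [k, a, q] len 3
add z: [k, a, q, z] len 4
add a (repeat a, move left end past it): [q, z, a] len 3
add z (repeat z, move left end past it): [a, z] len 2
add h: [a, z, h] len 3
add z (repeat z, move left end past it): [h, z] len 2
add g: [h, z, g] len 3
add q: [h, z, g, q] len 4
add q (repeat q, move left end past it): [q] len 1
add g: [q, g] len 2
Longest all-distinct length: 4.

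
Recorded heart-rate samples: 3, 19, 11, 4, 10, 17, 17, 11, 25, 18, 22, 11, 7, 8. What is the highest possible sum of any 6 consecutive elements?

110

[3, 19, 11, 4, 10, 17] → sum 64
[19, 11, 4, 10, 17, 17] → sum 78
[11, 4, 10, 17, 17, 11] → sum 70
[4, 10, 17, 17, 11, 25] → sum 84
[10, 17, 17, 11, 25, 18] → sum 98
[17, 17, 11, 25, 18, 22] → sum 110
[17, 11, 25, 18, 22, 11] → sum 104
[11, 25, 18, 22, 11, 7] → sum 94
[25, 18, 22, 11, 7, 8] → sum 91
Highest of these is 110.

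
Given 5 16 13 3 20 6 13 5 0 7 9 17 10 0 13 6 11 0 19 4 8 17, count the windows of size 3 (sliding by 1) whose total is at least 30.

(5, 16, 13) → sum 34  ≥ 30 ✓
(16, 13, 3) → sum 32  ≥ 30 ✓
(13, 3, 20) → sum 36  ≥ 30 ✓
(3, 20, 6) → sum 29
(20, 6, 13) → sum 39  ≥ 30 ✓
(6, 13, 5) → sum 24
(13, 5, 0) → sum 18
(5, 0, 7) → sum 12
(0, 7, 9) → sum 16
(7, 9, 17) → sum 33  ≥ 30 ✓
(9, 17, 10) → sum 36  ≥ 30 ✓
(17, 10, 0) → sum 27
(10, 0, 13) → sum 23
(0, 13, 6) → sum 19
(13, 6, 11) → sum 30  ≥ 30 ✓
(6, 11, 0) → sum 17
(11, 0, 19) → sum 30  ≥ 30 ✓
(0, 19, 4) → sum 23
(19, 4, 8) → sum 31  ≥ 30 ✓
(4, 8, 17) → sum 29
9 windows satisfy the condition.

9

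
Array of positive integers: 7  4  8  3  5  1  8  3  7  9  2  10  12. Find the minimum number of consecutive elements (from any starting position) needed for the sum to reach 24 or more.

add 7: running sum 7 < 24
add 4: running sum 11 < 24
add 8: running sum 19 < 24
add 3: running sum 22 < 24
add 5: shortest ending here [7, 4, 8, 3, 5] sum 27, len 5
add 1: shortest ending here [7, 4, 8, 3, 5, 1] sum 28, len 6
add 8: shortest ending here [8, 3, 5, 1, 8] sum 25, len 5
add 3: shortest ending here [8, 3, 5, 1, 8, 3] sum 28, len 6
add 7: shortest ending here [5, 1, 8, 3, 7] sum 24, len 5
add 9: shortest ending here [8, 3, 7, 9] sum 27, len 4
add 2: shortest ending here [8, 3, 7, 9, 2] sum 29, len 5
add 10: shortest ending here [7, 9, 2, 10] sum 28, len 4
add 12: shortest ending here [2, 10, 12] sum 24, len 3
Shortest qualifying length: 3.

3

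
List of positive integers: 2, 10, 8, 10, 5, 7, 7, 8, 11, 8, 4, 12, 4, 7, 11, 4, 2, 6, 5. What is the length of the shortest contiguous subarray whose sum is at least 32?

add 2: running sum 2 < 32
add 10: running sum 12 < 32
add 8: running sum 20 < 32
add 10: running sum 30 < 32
end 4: [10, 8, 10, 5] sum 33, len 4
end 5: [10, 8, 10, 5, 7] sum 40, len 5
end 6: [8, 10, 5, 7, 7] sum 37, len 5
end 7: [10, 5, 7, 7, 8] sum 37, len 5
end 8: [7, 7, 8, 11] sum 33, len 4
end 9: [7, 8, 11, 8] sum 34, len 4
end 10: [7, 8, 11, 8, 4] sum 38, len 5
end 11: [11, 8, 4, 12] sum 35, len 4
end 12: [11, 8, 4, 12, 4] sum 39, len 5
end 13: [8, 4, 12, 4, 7] sum 35, len 5
end 14: [12, 4, 7, 11] sum 34, len 4
end 15: [12, 4, 7, 11, 4] sum 38, len 5
end 16: [12, 4, 7, 11, 4, 2] sum 40, len 6
end 17: [4, 7, 11, 4, 2, 6] sum 34, len 6
end 18: [7, 11, 4, 2, 6, 5] sum 35, len 6
Shortest qualifying length: 4.

4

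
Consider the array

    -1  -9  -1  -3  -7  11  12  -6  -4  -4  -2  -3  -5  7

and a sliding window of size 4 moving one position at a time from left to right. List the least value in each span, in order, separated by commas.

Sliding a size-4 window across the 14 values:
(-1, -9, -1, -3) → min -9
(-9, -1, -3, -7) → min -9
(-1, -3, -7, 11) → min -7
(-3, -7, 11, 12) → min -7
(-7, 11, 12, -6) → min -7
(11, 12, -6, -4) → min -6
(12, -6, -4, -4) → min -6
(-6, -4, -4, -2) → min -6
(-4, -4, -2, -3) → min -4
(-4, -2, -3, -5) → min -5
(-2, -3, -5, 7) → min -5

-9, -9, -7, -7, -7, -6, -6, -6, -4, -5, -5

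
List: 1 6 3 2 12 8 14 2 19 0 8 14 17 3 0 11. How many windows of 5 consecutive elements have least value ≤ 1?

8

[1, 6, 3, 2, 12] → min 1  ≤ 1 ✓
[6, 3, 2, 12, 8] → min 2
[3, 2, 12, 8, 14] → min 2
[2, 12, 8, 14, 2] → min 2
[12, 8, 14, 2, 19] → min 2
[8, 14, 2, 19, 0] → min 0  ≤ 1 ✓
[14, 2, 19, 0, 8] → min 0  ≤ 1 ✓
[2, 19, 0, 8, 14] → min 0  ≤ 1 ✓
[19, 0, 8, 14, 17] → min 0  ≤ 1 ✓
[0, 8, 14, 17, 3] → min 0  ≤ 1 ✓
[8, 14, 17, 3, 0] → min 0  ≤ 1 ✓
[14, 17, 3, 0, 11] → min 0  ≤ 1 ✓
8 windows satisfy the condition.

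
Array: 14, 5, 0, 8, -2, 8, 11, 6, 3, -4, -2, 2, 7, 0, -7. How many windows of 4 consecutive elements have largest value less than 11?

[14, 5, 0, 8] → max 14
[5, 0, 8, -2] → max 8  < 11 ✓
[0, 8, -2, 8] → max 8  < 11 ✓
[8, -2, 8, 11] → max 11
[-2, 8, 11, 6] → max 11
[8, 11, 6, 3] → max 11
[11, 6, 3, -4] → max 11
[6, 3, -4, -2] → max 6  < 11 ✓
[3, -4, -2, 2] → max 3  < 11 ✓
[-4, -2, 2, 7] → max 7  < 11 ✓
[-2, 2, 7, 0] → max 7  < 11 ✓
[2, 7, 0, -7] → max 7  < 11 ✓
7 windows satisfy the condition.

7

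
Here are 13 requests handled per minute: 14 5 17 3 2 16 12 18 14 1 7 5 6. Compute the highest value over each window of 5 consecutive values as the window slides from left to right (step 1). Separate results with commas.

14 5 17 3 2 → max 17
5 17 3 2 16 → max 17
17 3 2 16 12 → max 17
3 2 16 12 18 → max 18
2 16 12 18 14 → max 18
16 12 18 14 1 → max 18
12 18 14 1 7 → max 18
18 14 1 7 5 → max 18
14 1 7 5 6 → max 14

17, 17, 17, 18, 18, 18, 18, 18, 14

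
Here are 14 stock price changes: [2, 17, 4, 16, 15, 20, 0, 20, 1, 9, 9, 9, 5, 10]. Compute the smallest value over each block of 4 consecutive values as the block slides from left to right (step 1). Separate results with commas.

[2, 17, 4, 16] → min 2
[17, 4, 16, 15] → min 4
[4, 16, 15, 20] → min 4
[16, 15, 20, 0] → min 0
[15, 20, 0, 20] → min 0
[20, 0, 20, 1] → min 0
[0, 20, 1, 9] → min 0
[20, 1, 9, 9] → min 1
[1, 9, 9, 9] → min 1
[9, 9, 9, 5] → min 5
[9, 9, 5, 10] → min 5

2, 4, 4, 0, 0, 0, 0, 1, 1, 5, 5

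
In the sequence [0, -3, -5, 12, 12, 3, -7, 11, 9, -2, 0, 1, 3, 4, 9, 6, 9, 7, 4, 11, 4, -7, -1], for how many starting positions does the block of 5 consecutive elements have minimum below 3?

14

0 -3 -5 12 12 → min -5  < 3 ✓
-3 -5 12 12 3 → min -5  < 3 ✓
-5 12 12 3 -7 → min -7  < 3 ✓
12 12 3 -7 11 → min -7  < 3 ✓
12 3 -7 11 9 → min -7  < 3 ✓
3 -7 11 9 -2 → min -7  < 3 ✓
-7 11 9 -2 0 → min -7  < 3 ✓
11 9 -2 0 1 → min -2  < 3 ✓
9 -2 0 1 3 → min -2  < 3 ✓
-2 0 1 3 4 → min -2  < 3 ✓
0 1 3 4 9 → min 0  < 3 ✓
1 3 4 9 6 → min 1  < 3 ✓
3 4 9 6 9 → min 3
4 9 6 9 7 → min 4
9 6 9 7 4 → min 4
6 9 7 4 11 → min 4
9 7 4 11 4 → min 4
7 4 11 4 -7 → min -7  < 3 ✓
4 11 4 -7 -1 → min -7  < 3 ✓
14 windows satisfy the condition.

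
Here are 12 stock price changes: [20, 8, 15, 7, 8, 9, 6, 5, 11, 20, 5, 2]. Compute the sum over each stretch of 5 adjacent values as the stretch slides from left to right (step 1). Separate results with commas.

20 8 15 7 8 → sum 58
8 15 7 8 9 → sum 47
15 7 8 9 6 → sum 45
7 8 9 6 5 → sum 35
8 9 6 5 11 → sum 39
9 6 5 11 20 → sum 51
6 5 11 20 5 → sum 47
5 11 20 5 2 → sum 43

58, 47, 45, 35, 39, 51, 47, 43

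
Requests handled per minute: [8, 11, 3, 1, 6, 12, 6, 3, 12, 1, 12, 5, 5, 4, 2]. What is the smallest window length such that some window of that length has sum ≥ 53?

8

add 8: running sum 8 < 53
add 11: running sum 19 < 53
add 3: running sum 22 < 53
add 1: running sum 23 < 53
add 6: running sum 29 < 53
add 12: running sum 41 < 53
add 6: running sum 47 < 53
add 3: running sum 50 < 53
add 12: shortest ending here [11, 3, 1, 6, 12, 6, 3, 12] sum 54, len 8
add 1: shortest ending here [11, 3, 1, 6, 12, 6, 3, 12, 1] sum 55, len 9
add 12: shortest ending here [1, 6, 12, 6, 3, 12, 1, 12] sum 53, len 8
add 5: shortest ending here [6, 12, 6, 3, 12, 1, 12, 5] sum 57, len 8
add 5: shortest ending here [12, 6, 3, 12, 1, 12, 5, 5] sum 56, len 8
add 4: shortest ending here [12, 6, 3, 12, 1, 12, 5, 5, 4] sum 60, len 9
add 2: shortest ending here [12, 6, 3, 12, 1, 12, 5, 5, 4, 2] sum 62, len 10
Shortest qualifying length: 8.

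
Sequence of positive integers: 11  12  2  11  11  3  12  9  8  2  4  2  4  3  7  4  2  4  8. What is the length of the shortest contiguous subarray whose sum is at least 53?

6

add 11: running sum 11 < 53
add 12: running sum 23 < 53
add 2: running sum 25 < 53
add 11: running sum 36 < 53
add 11: running sum 47 < 53
add 3: running sum 50 < 53
add 12: shortest ending here [11, 12, 2, 11, 11, 3, 12] sum 62, len 7
add 9: shortest ending here [12, 2, 11, 11, 3, 12, 9] sum 60, len 7
add 8: shortest ending here [11, 11, 3, 12, 9, 8] sum 54, len 6
add 2: shortest ending here [11, 11, 3, 12, 9, 8, 2] sum 56, len 7
add 4: shortest ending here [11, 11, 3, 12, 9, 8, 2, 4] sum 60, len 8
add 2: shortest ending here [11, 11, 3, 12, 9, 8, 2, 4, 2] sum 62, len 9
add 4: shortest ending here [11, 3, 12, 9, 8, 2, 4, 2, 4] sum 55, len 9
add 3: shortest ending here [11, 3, 12, 9, 8, 2, 4, 2, 4, 3] sum 58, len 10
add 7: shortest ending here [3, 12, 9, 8, 2, 4, 2, 4, 3, 7] sum 54, len 10
add 4: shortest ending here [12, 9, 8, 2, 4, 2, 4, 3, 7, 4] sum 55, len 10
add 2: shortest ending here [12, 9, 8, 2, 4, 2, 4, 3, 7, 4, 2] sum 57, len 11
add 4: shortest ending here [12, 9, 8, 2, 4, 2, 4, 3, 7, 4, 2, 4] sum 61, len 12
add 8: shortest ending here [9, 8, 2, 4, 2, 4, 3, 7, 4, 2, 4, 8] sum 57, len 12
Shortest qualifying length: 6.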